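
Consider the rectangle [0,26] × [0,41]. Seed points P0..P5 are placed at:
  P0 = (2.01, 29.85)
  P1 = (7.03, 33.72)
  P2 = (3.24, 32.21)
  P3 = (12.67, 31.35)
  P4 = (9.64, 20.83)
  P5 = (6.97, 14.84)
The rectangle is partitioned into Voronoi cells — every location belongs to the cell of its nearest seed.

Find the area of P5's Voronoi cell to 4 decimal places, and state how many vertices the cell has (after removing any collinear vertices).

Area of P5's cell: 409.0041 (5 vertices)

1. box [0,26]×[0,41]: [(0, 0) (26, 0) (26, 41) (0, 41)]
2. ⊥bis P5·P0 via (4.49,22.345): [(0, 20.8613) (0, 0) (26, 0) (26, 29.4529)]  |A|=654.0846
3. ⊥bis P5·P1 via (7,24.28): [(10.3138, 24.2695) (0, 20.8613) (0, 0) (26, 0) (26, 24.2196)]  |A|=613.0395
4. ⊥bis P5·P2 via (5.105,23.525): [(10.3138, 24.2695) (0, 20.8613) (0, 0) (26, 0) (26, 24.2196)]  |A|=613.0395
5. ⊥bis P5·P3 via (9.82,23.095): [(8.3233, 23.6117) (0, 20.8613) (0, 0) (26, 0) (26, 17.5089)]  |A|=548.5198
6. ⊥bis P5·P4 via (8.305,17.835): [(0.8704, 21.1489) (0, 20.8613) (0, 0) (26, 0) (26, 9.9476)]  |A|=409.0041
7. canonical 5-gon: [(0.8704, 21.1489) (0, 20.8613) (0, 0) (26, 0) (26, 9.9476)]
8. shoelace: 409.0041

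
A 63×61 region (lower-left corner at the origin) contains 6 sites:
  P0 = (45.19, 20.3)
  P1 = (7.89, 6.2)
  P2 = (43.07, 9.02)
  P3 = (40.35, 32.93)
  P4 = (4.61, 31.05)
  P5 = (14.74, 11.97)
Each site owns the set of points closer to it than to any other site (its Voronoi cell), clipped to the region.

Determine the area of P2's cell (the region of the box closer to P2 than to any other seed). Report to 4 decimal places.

1. box [0,63]×[0,61]: [(0, 0) (63, 0) (63, 61) (0, 61)]
2. ⊥bis P2·P0 via (44.13,14.66): [(0, 22.9539) (0, 0) (63, 0) (63, 11.1135)]  |A|=1073.1246
3. ⊥bis P2·P1 via (25.48,7.61): [(24.621, 18.3266) (26.09, 0) (63, 0) (63, 11.1135)]  |A|=551.48
4. ⊥bis P2·P3 via (41.71,20.975): [(24.621, 18.3266) (26.09, 0) (63, 0) (63, 11.1135)]  |A|=551.48
5. ⊥bis P2·P4 via (23.84,20.035): [(24.621, 18.3266) (26.09, 0) (63, 0) (63, 11.1135)]  |A|=551.48
6. ⊥bis P2·P5 via (28.905,10.495): [(29.6226, 17.3866) (27.8122, 0) (63, 0) (63, 11.1135)]  |A|=491.3678
7. canonical 4-gon: [(29.6226, 17.3866) (27.8122, 0) (63, 0) (63, 11.1135)]
8. shoelace: 491.3678

Area of P2's cell: 491.3678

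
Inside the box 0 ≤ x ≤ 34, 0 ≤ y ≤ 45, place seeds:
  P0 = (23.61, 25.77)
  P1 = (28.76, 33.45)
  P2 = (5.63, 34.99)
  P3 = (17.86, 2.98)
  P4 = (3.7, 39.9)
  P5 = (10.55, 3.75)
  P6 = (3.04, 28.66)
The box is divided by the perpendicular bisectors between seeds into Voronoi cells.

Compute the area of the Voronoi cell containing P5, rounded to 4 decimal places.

1. box [0,34]×[0,45]: [(0, 0) (34, 0) (34, 45) (0, 45)]
2. ⊥bis P5·P0 via (17.08,14.76): [(0, 24.8901) (0, 0) (34, 0) (34, 4.7248)]  |A|=503.4532
3. ⊥bis P5·P1 via (19.655,18.6): [(0, 24.8901) (0, 0) (34, 0) (34, 4.7248)]  |A|=503.4532
4. ⊥bis P5·P2 via (8.09,19.37): [(9.0518, 19.5215) (0, 18.0959) (0, 0) (34, 0) (34, 4.7248)]  |A|=472.7032
5. ⊥bis P5·P3 via (14.205,3.365): [(15.5038, 15.6949) (9.0518, 19.5215) (0, 18.0959) (0, 0) (13.8505, 0)]  |A|=270.8864
6. ⊥bis P5·P4 via (7.125,21.825): [(15.5038, 15.6949) (9.0518, 19.5215) (0, 18.0959) (0, 0) (13.8505, 0)]  |A|=270.8864
7. ⊥bis P5·P6 via (6.795,16.205): [(15.5038, 15.6949) (11.9985, 17.7738) (0, 14.1564) (0, 0) (13.8505, 0)]  |A|=237.242
8. canonical 5-gon: [(15.5038, 15.6949) (11.9985, 17.7738) (0, 14.1564) (0, 0) (13.8505, 0)]
9. shoelace: 237.242

Area of P5's cell: 237.2420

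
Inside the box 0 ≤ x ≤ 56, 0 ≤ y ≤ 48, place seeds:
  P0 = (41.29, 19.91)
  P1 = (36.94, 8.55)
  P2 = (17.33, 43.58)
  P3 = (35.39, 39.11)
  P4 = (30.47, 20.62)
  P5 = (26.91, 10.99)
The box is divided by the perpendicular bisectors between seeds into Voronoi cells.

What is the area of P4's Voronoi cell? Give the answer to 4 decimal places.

1. box [0,56]×[0,48]: [(0, 0) (56, 0) (56, 48) (0, 48)]
2. ⊥bis P4·P0 via (35.88,20.265): [(0, 0) (34.5502, 0) (37.6999, 48) (0, 48)]  |A|=1734.0042
3. ⊥bis P4·P1 via (33.705,14.585): [(0, 0) (6.4962, 0) (35.573, 15.5863) (37.6999, 48) (0, 48)]  |A|=1515.3747
4. ⊥bis P4·P2 via (23.9,32.1): [(0, 18.422) (0, 0) (6.4962, 0) (35.573, 15.5863) (37.1544, 39.6855)]  |A|=809.1709
5. ⊥bis P4·P3 via (32.93,29.865): [(24.1001, 32.2145) (0, 18.422) (0, 0) (6.4962, 0) (35.573, 15.5863) (36.4485, 28.9288)]  |A|=741.5974
6. ⊥bis P4·P5 via (28.69,15.805): [(24.1001, 32.2145) (8.4811, 23.2758) (33.0051, 14.2098) (35.573, 15.5863) (36.4485, 28.9288)]  |A|=293.4709
7. canonical 5-gon: [(24.1001, 32.2145) (8.4811, 23.2758) (33.0051, 14.2098) (35.573, 15.5863) (36.4485, 28.9288)]
8. shoelace: 293.4709

Area of P4's cell: 293.4709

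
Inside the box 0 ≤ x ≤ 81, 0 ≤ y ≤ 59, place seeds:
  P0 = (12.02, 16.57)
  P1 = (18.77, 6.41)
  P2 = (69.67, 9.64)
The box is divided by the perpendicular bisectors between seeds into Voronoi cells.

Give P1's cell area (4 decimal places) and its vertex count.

1. box [0,81]×[0,59]: [(0, 0) (81, 0) (81, 59) (0, 59)]
2. ⊥bis P1·P0 via (15.395,11.49): [(0, 1.262) (0, 0) (81, 0) (81, 55.076)]  |A|=2281.6899
3. ⊥bis P1·P2 via (44.22,8.025): [(42.8429, 29.7256) (0, 1.262) (0, 0) (44.7292, 0)]  |A|=691.8359
4. canonical 4-gon: [(42.8429, 29.7256) (0, 1.262) (0, 0) (44.7292, 0)]
5. shoelace: 691.8359

Area of P1's cell: 691.8359 (4 vertices)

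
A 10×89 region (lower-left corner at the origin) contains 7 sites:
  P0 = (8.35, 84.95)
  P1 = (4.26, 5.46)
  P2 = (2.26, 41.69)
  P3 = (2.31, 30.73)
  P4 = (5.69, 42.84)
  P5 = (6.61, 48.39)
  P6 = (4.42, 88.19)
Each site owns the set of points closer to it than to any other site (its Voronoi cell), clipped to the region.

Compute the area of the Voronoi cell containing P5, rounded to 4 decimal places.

1. box [0,10]×[0,89]: [(0, 0) (10, 0) (10, 89) (0, 89)]
2. ⊥bis P5·P0 via (7.48,66.67): [(0, 67.026) (0, 0) (10, 0) (10, 66.5501)]  |A|=667.8803
3. ⊥bis P5·P1 via (5.435,26.925): [(0, 67.026) (0, 27.2225) (10, 26.6751) (10, 66.5501)]  |A|=398.3922
4. ⊥bis P5·P2 via (4.435,45.04): [(0, 67.026) (0, 47.9194) (10, 41.4269) (10, 66.5501)]  |A|=221.1486
5. ⊥bis P5·P3 via (4.46,39.56): [(0, 67.026) (0, 47.9194) (10, 41.4269) (10, 66.5501)]  |A|=221.1486
6. ⊥bis P5·P4 via (6.15,45.615): [(0, 67.026) (0, 47.9194) (2.6577, 46.1939) (10, 44.9768) (10, 66.5501)]  |A|=208.1164
7. ⊥bis P5·P6 via (5.515,68.29): [(0, 67.026) (0, 47.9194) (2.6577, 46.1939) (10, 44.9768) (10, 66.5501)]  |A|=208.1164
8. canonical 5-gon: [(0, 67.026) (0, 47.9194) (2.6577, 46.1939) (10, 44.9768) (10, 66.5501)]
9. shoelace: 208.1164

Area of P5's cell: 208.1164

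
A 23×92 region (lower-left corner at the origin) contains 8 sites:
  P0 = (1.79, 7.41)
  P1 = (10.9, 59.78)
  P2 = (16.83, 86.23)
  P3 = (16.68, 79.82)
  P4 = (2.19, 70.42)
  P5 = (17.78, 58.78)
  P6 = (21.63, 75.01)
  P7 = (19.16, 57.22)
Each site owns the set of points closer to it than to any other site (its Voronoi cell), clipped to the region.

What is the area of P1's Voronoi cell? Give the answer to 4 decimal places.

Area of P1's cell: 378.2231

1. box [0,23]×[0,92]: [(0, 0) (23, 0) (23, 92) (0, 92)]
2. ⊥bis P1·P0 via (6.345,33.595): [(0, 34.6987) (23, 30.6978) (23, 92) (0, 92)]  |A|=1363.9399
3. ⊥bis P1·P2 via (13.865,73.005): [(0, 76.1135) (0, 34.6987) (23, 30.6978) (23, 70.957)]  |A|=939.2501
4. ⊥bis P1·P3 via (13.79,69.8): [(0, 73.7774) (0, 34.6987) (23, 30.6978) (23, 67.1436)]  |A|=868.5312
5. ⊥bis P1·P4 via (6.545,65.1): [(12.6782, 70.1207) (0, 59.7422) (0, 34.6987) (23, 30.6978) (23, 67.1436)]  |A|=779.5611
6. ⊥bis P1·P5 via (14.34,59.28): [(15.7854, 69.2245) (12.6782, 70.1207) (0, 59.7422) (0, 34.6987) (10.5016, 32.8719)]  |A|=415.1725
7. ⊥bis P1·P6 via (16.265,67.395): [(15.5888, 67.8714) (12.5478, 70.0139) (0, 59.7422) (0, 34.6987) (10.5016, 32.8719)]  |A|=412.6802
8. ⊥bis P1·P7 via (15.03,58.5): [(13.5171, 53.6186) (15.5888, 67.8714) (12.5478, 70.0139) (0, 59.7422) (0, 34.6987) (7.2618, 33.4355)]  |A|=378.2231
9. canonical 6-gon: [(13.5171, 53.6186) (15.5888, 67.8714) (12.5478, 70.0139) (0, 59.7422) (0, 34.6987) (7.2618, 33.4355)]
10. shoelace: 378.2231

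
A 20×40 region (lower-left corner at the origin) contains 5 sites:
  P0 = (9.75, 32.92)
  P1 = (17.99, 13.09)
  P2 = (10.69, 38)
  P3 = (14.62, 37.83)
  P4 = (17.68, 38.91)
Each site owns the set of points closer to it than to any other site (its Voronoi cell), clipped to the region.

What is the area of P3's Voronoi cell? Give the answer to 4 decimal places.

1. box [0,20]×[0,40]: [(0, 0) (20, 0) (20, 40) (0, 40)]
2. ⊥bis P3·P0 via (12.185,35.375): [(20, 27.6237) (20, 40) (7.522, 40)]  |A|=77.2159
3. ⊥bis P3·P1 via (16.305,25.46): [(20, 27.6237) (20, 40) (7.522, 40)]  |A|=77.2159
4. ⊥bis P3·P2 via (12.655,37.915): [(12.5303, 35.0325) (20, 27.6237) (20, 40) (12.7452, 40)]  |A|=64.2428
5. ⊥bis P3·P4 via (16.15,38.37): [(12.5303, 35.0325) (19.912, 27.7109) (15.5747, 40) (12.7452, 40)]  |A|=36.507
6. canonical 4-gon: [(12.5303, 35.0325) (19.912, 27.7109) (15.5747, 40) (12.7452, 40)]
7. shoelace: 36.507

Area of P3's cell: 36.5070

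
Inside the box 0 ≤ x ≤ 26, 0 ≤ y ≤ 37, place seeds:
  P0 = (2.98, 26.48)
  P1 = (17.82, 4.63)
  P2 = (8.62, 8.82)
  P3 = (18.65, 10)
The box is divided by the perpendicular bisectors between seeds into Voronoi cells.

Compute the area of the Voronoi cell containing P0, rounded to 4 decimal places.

Area of P0's cell: 385.0608

1. box [0,26]×[0,37]: [(0, 0) (26, 0) (26, 37) (0, 37)]
2. ⊥bis P0·P1 via (10.4,15.555): [(0, 8.4916) (26, 26.1501) (26, 37) (0, 37)]  |A|=511.6577
3. ⊥bis P0·P2 via (5.8,17.65): [(0, 15.7977) (20.3054, 22.2825) (26, 26.1501) (26, 37) (0, 37)]  |A|=437.4808
4. ⊥bis P0·P3 via (10.815,18.24): [(0, 15.7977) (12.417, 19.7632) (26, 32.6786) (26, 37) (0, 37)]  |A|=385.0608
5. canonical 5-gon: [(0, 15.7977) (12.417, 19.7632) (26, 32.6786) (26, 37) (0, 37)]
6. shoelace: 385.0608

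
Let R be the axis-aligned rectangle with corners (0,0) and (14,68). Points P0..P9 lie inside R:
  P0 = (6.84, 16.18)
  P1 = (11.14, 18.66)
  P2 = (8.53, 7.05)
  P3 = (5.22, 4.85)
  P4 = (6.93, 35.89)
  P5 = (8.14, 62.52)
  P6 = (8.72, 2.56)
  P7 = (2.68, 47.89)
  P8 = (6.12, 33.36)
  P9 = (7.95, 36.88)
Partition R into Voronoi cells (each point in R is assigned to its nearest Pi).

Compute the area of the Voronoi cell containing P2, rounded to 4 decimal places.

1. box [0,14]×[0,68]: [(0, 0) (14, 0) (14, 68) (0, 68)]
2. ⊥bis P2·P0 via (7.685,11.615): [(0, 10.1925) (0, 0) (14, 0) (14, 12.7839)]  |A|=160.8349
3. ⊥bis P2·P1 via (9.835,12.855): [(11.8892, 12.3932) (0, 10.1925) (0, 0) (14, 0) (14, 11.9187)]  |A|=159.9217
4. ⊥bis P2·P3 via (6.875,5.95): [(11.8892, 12.3932) (3.611, 10.8609) (10.8297, 0) (14, 0) (14, 11.9187)]  |A|=82.7093
5. ⊥bis P2·P4 via (7.73,21.47): [(11.8892, 12.3932) (3.611, 10.8609) (10.8297, 0) (14, 0) (14, 11.9187)]  |A|=82.7093
6. ⊥bis P2·P5 via (8.335,34.785): [(11.8892, 12.3932) (3.611, 10.8609) (10.8297, 0) (14, 0) (14, 11.9187)]  |A|=82.7093
7. ⊥bis P2·P6 via (8.625,4.805): [(11.8892, 12.3932) (3.611, 10.8609) (7.6631, 4.7643) (14, 5.0324) (14, 11.9187)]  |A|=59.2121
8. ⊥bis P2·P7 via (5.605,27.47): [(11.8892, 12.3932) (3.611, 10.8609) (7.6631, 4.7643) (14, 5.0324) (14, 11.9187)]  |A|=59.2121
9. ⊥bis P2·P8 via (7.325,20.205): [(11.8892, 12.3932) (3.611, 10.8609) (7.6631, 4.7643) (14, 5.0324) (14, 11.9187)]  |A|=59.2121
10. ⊥bis P2·P9 via (8.24,21.965): [(11.8892, 12.3932) (3.611, 10.8609) (7.6631, 4.7643) (14, 5.0324) (14, 11.9187)]  |A|=59.2121
11. canonical 5-gon: [(11.8892, 12.3932) (3.611, 10.8609) (7.6631, 4.7643) (14, 5.0324) (14, 11.9187)]
12. shoelace: 59.2121

Area of P2's cell: 59.2121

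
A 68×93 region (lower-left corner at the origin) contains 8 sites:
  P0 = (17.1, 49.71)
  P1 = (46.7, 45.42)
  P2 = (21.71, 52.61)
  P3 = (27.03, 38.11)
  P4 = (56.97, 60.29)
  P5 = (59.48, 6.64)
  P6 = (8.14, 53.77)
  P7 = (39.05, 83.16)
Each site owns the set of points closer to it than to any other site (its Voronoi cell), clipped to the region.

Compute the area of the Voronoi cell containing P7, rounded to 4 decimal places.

Area of P7's cell: 1161.2391

1. box [0,68]×[0,93]: [(0, 0) (68, 0) (68, 93) (0, 93)]
2. ⊥bis P7·P0 via (28.075,66.435): [(0, 84.8579) (68, 40.2361) (68, 93) (0, 93)]  |A|=2070.8043
3. ⊥bis P7·P1 via (42.875,64.29): [(0, 84.8579) (34.0652, 62.5042) (68, 69.3829) (68, 93) (0, 93)]  |A|=1576.2582
4. ⊥bis P7·P2 via (30.38,67.885): [(0, 85.1285) (38.3351, 63.3697) (68, 69.3829) (68, 93) (0, 93)]  |A|=1508.6054
5. ⊥bis P7·P3 via (33.04,60.635): [(0, 85.1285) (38.3351, 63.3697) (68, 69.3829) (68, 93) (0, 93)]  |A|=1508.6054
6. ⊥bis P7·P4 via (48.01,71.725): [(0, 85.1285) (37.762, 63.695) (68, 87.3883) (68, 93) (0, 93)]  |A|=1229.8325
7. ⊥bis P7·P5 via (49.265,44.9): [(0, 85.1285) (37.762, 63.695) (68, 87.3883) (68, 93) (0, 93)]  |A|=1229.8325
8. ⊥bis P7·P6 via (23.595,68.465): [(16.8382, 75.5712) (37.762, 63.695) (68, 87.3883) (68, 93) (0.2665, 93)]  |A|=1161.2391
9. canonical 5-gon: [(16.8382, 75.5712) (37.762, 63.695) (68, 87.3883) (68, 93) (0.2665, 93)]
10. shoelace: 1161.2391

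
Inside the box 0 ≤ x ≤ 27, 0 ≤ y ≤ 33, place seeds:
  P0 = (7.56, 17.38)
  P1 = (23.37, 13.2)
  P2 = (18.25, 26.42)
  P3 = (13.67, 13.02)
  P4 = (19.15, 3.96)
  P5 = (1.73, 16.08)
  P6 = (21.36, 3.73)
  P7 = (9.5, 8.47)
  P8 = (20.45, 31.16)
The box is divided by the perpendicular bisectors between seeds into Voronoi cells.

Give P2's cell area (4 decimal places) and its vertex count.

Area of P2's cell: 165.9826 (6 vertices)

1. box [0,27]×[0,33]: [(0, 0) (27, 0) (27, 33) (0, 33)]
2. ⊥bis P2·P0 via (12.905,21.9): [(27, 5.2324) (27, 33) (3.5183, 33)]  |A|=326.016
3. ⊥bis P2·P1 via (20.81,19.81): [(16.1866, 18.0194) (27, 22.2073) (27, 33) (3.5183, 33)]  |A|=234.2376
4. ⊥bis P2·P3 via (15.96,19.72): [(14.256, 20.3024) (18.4129, 18.8816) (27, 22.2073) (27, 33) (3.5183, 33)]  |A|=230.864
5. ⊥bis P2·P4 via (18.7,15.19): [(14.256, 20.3024) (18.4129, 18.8816) (27, 22.2073) (27, 33) (3.5183, 33)]  |A|=230.864
6. ⊥bis P2·P5 via (9.99,21.25): [(14.256, 20.3024) (18.4129, 18.8816) (27, 22.2073) (27, 33) (3.5183, 33)]  |A|=230.864
7. ⊥bis P2·P6 via (19.805,15.075): [(14.256, 20.3024) (18.4129, 18.8816) (27, 22.2073) (27, 33) (3.5183, 33)]  |A|=230.864
8. ⊥bis P2·P7 via (13.875,17.445): [(14.256, 20.3024) (18.4129, 18.8816) (27, 22.2073) (27, 33) (3.5183, 33)]  |A|=230.864
9. ⊥bis P2·P8 via (19.35,28.79): [(14.256, 20.3024) (18.4129, 18.8816) (27, 22.2073) (27, 25.2394) (10.2794, 33) (3.5183, 33)]  |A|=165.9826
10. canonical 6-gon: [(14.256, 20.3024) (18.4129, 18.8816) (27, 22.2073) (27, 25.2394) (10.2794, 33) (3.5183, 33)]
11. shoelace: 165.9826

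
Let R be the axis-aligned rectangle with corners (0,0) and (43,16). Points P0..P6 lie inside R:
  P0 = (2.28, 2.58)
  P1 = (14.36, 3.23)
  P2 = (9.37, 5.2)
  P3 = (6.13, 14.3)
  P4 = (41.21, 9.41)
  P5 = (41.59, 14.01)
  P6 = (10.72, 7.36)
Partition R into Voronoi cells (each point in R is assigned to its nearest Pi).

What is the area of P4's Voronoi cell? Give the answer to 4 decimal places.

1. box [0,43]×[0,16]: [(0, 0) (43, 0) (43, 16) (0, 16)]
2. ⊥bis P4·P0 via (21.745,5.995): [(22.7968, 0) (43, 0) (43, 16) (19.9897, 16)]  |A|=345.7082
3. ⊥bis P4·P1 via (27.785,6.32): [(29.2397, 0) (43, 0) (43, 16) (25.557, 16)]  |A|=249.6269
4. ⊥bis P4·P2 via (25.29,7.305): [(29.2397, 0) (43, 0) (43, 16) (25.557, 16)]  |A|=249.6269
5. ⊥bis P4·P3 via (23.67,11.855): [(29.2397, 0) (43, 0) (43, 16) (25.557, 16)]  |A|=249.6269
6. ⊥bis P4·P5 via (41.4,11.71): [(26.2565, 12.961) (29.2397, 0) (43, 0) (43, 11.5778)]  |A|=186.1007
7. ⊥bis P4·P6 via (25.965,8.385): [(26.2565, 12.961) (29.2397, 0) (43, 0) (43, 11.5778)]  |A|=186.1007
8. canonical 4-gon: [(26.2565, 12.961) (29.2397, 0) (43, 0) (43, 11.5778)]
9. shoelace: 186.1007

Area of P4's cell: 186.1007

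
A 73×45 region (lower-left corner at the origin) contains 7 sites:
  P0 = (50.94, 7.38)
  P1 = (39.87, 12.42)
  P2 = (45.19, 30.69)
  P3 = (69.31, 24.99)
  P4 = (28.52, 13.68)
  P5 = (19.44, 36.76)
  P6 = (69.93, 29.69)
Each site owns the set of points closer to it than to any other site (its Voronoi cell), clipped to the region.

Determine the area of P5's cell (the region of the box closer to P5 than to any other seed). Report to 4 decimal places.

1. box [0,73]×[0,45]: [(0, 0) (73, 0) (73, 45) (0, 45)]
2. ⊥bis P5·P0 via (35.19,22.07): [(0, 0) (14.6053, 0) (56.5768, 45) (0, 45)]  |A|=1601.5977
3. ⊥bis P5·P1 via (29.655,24.59): [(0, 0) (0.3588, 0) (53.9712, 45) (0, 45)]  |A|=1222.4252
4. ⊥bis P5·P2 via (32.315,33.725): [(0, 0) (0.3588, 0) (30.2866, 25.1201) (34.9728, 45) (0, 45)]  |A|=1033.583
5. ⊥bis P5·P3 via (44.375,30.875): [(0, 0) (0.3588, 0) (30.2866, 25.1201) (34.9728, 45) (0, 45)]  |A|=1033.583
6. ⊥bis P5·P4 via (23.98,25.22): [(0, 15.7859) (30.9572, 27.9649) (34.9728, 45) (0, 45)]  |A|=750.0752
7. ⊥bis P5·P6 via (44.685,33.225): [(0, 15.7859) (30.9572, 27.9649) (34.9728, 45) (0, 45)]  |A|=750.0752
8. canonical 4-gon: [(0, 15.7859) (30.9572, 27.9649) (34.9728, 45) (0, 45)]
9. shoelace: 750.0752

Area of P5's cell: 750.0752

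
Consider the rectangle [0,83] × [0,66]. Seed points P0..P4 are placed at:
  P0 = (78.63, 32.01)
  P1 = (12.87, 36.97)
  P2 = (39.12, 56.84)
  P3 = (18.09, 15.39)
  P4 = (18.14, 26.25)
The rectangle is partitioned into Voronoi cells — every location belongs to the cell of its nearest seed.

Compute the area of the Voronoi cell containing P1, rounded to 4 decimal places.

1. box [0,83]×[0,66]: [(0, 0) (83, 0) (83, 66) (0, 66)]
2. ⊥bis P1·P0 via (45.75,34.49): [(0, 0) (43.1486, 0) (48.1267, 66) (0, 66)]  |A|=3012.0826
3. ⊥bis P1·P2 via (25.995,46.905): [(0, 0) (43.1486, 0) (44.8115, 22.0468) (11.541, 66) (0, 66)]  |A|=2208.0542
4. ⊥bis P1·P3 via (15.48,26.18): [(0, 22.4355) (37.6276, 31.5373) (11.541, 66) (0, 66)]  |A|=1018.4804
5. ⊥bis P1·P4 via (15.505,31.61): [(0, 23.9877) (31.5878, 39.5164) (11.541, 66) (0, 66)]  |A|=816.3627
6. canonical 4-gon: [(0, 23.9877) (31.5878, 39.5164) (11.541, 66) (0, 66)]
7. shoelace: 816.3627

Area of P1's cell: 816.3627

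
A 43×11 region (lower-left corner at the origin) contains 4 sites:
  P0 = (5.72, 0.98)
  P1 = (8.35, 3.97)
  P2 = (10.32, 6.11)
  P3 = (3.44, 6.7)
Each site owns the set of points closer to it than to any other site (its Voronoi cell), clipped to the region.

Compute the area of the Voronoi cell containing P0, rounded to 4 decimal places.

Area of P0's cell: 25.3686

1. box [0,43]×[0,11]: [(0, 0) (43, 0) (43, 11) (0, 11)]
2. ⊥bis P0·P1 via (7.035,2.475): [(0, 8.663) (0, 0) (9.8488, 0)]  |A|=42.6599
3. ⊥bis P0·P2 via (8.02,3.545): [(0, 8.663) (0, 0) (9.8488, 0)]  |A|=42.6599
4. ⊥bis P0·P3 via (4.58,3.84): [(5.2015, 4.0877) (0, 2.0144) (0, 0) (9.8488, 0)]  |A|=25.3686
5. canonical 4-gon: [(5.2015, 4.0877) (0, 2.0144) (0, 0) (9.8488, 0)]
6. shoelace: 25.3686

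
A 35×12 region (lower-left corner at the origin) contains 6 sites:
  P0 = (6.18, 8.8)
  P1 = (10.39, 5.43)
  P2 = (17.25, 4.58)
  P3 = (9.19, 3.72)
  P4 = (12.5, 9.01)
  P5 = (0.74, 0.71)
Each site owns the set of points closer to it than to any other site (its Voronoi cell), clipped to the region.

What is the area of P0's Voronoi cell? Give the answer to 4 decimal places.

1. box [0,35]×[0,12]: [(0, 0) (35, 0) (35, 12) (0, 12)]
2. ⊥bis P0·P1 via (8.285,7.115): [(0, 0) (2.5896, 0) (12.1953, 12) (0, 12)]  |A|=88.7096
3. ⊥bis P0·P2 via (11.715,6.69): [(0, 0) (2.5896, 0) (12.1953, 12) (0, 12)]  |A|=88.7096
4. ⊥bis P0·P3 via (7.685,6.26): [(0, 1.7065) (7.5244, 6.1649) (12.1953, 12) (0, 12)]  |A|=74.3071
5. ⊥bis P0·P4 via (9.34,8.905): [(0, 1.7065) (7.5244, 6.1649) (9.3551, 8.4518) (9.2372, 12) (0, 12)]  |A|=69.059
6. ⊥bis P0·P5 via (3.46,4.755): [(0, 7.0816) (4.2493, 4.2243) (7.5244, 6.1649) (9.3551, 8.4518) (9.2372, 12) (0, 12)]  |A|=57.6388
7. canonical 6-gon: [(0, 7.0816) (4.2493, 4.2243) (7.5244, 6.1649) (9.3551, 8.4518) (9.2372, 12) (0, 12)]
8. shoelace: 57.6388

Area of P0's cell: 57.6388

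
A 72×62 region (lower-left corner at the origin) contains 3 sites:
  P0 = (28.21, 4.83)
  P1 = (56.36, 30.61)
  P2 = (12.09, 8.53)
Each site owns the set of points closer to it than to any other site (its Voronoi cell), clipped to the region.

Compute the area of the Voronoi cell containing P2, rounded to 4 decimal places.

1. box [0,72]×[0,62]: [(0, 0) (72, 0) (72, 62) (0, 62)]
2. ⊥bis P2·P0 via (20.15,6.68): [(0, 0) (18.6167, 0) (32.8475, 62) (0, 62)]  |A|=1595.3923
3. ⊥bis P2·P1 via (34.225,19.57): [(0, 0) (18.6167, 0) (26.6121, 34.8337) (13.0627, 62) (0, 62)]  |A|=1326.6528
4. canonical 5-gon: [(0, 0) (18.6167, 0) (26.6121, 34.8337) (13.0627, 62) (0, 62)]
5. shoelace: 1326.6528

Area of P2's cell: 1326.6528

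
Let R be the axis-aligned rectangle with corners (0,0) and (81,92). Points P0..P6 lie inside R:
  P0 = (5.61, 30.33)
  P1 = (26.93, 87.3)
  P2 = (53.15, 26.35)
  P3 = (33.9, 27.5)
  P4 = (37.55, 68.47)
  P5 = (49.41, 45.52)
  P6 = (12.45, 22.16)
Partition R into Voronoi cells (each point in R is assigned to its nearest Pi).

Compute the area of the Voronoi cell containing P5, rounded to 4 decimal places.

1. box [0,81]×[0,92]: [(0, 0) (81, 0) (81, 92) (0, 92)]
2. ⊥bis P5·P0 via (27.51,37.925): [(40.6625, 0) (81, 0) (81, 92) (8.7566, 92)]  |A|=5178.7204
3. ⊥bis P5·P1 via (38.17,66.41): [(20.8611, 57.0969) (40.6625, 0) (81, 0) (81, 89.455)]  |A|=3841.4313
4. ⊥bis P5·P2 via (51.28,35.935): [(20.8611, 57.0969) (29.6628, 31.7176) (81, 41.7333) (81, 89.455)]  |A|=2130.4931
5. ⊥bis P5·P3 via (41.655,36.51): [(20.8611, 57.0969) (22.1907, 53.2631) (43.9782, 34.5104) (81, 41.7333) (81, 89.455)]  |A|=1965.8419
6. ⊥bis P5·P4 via (43.48,56.995): [(27.4684, 48.7206) (43.9782, 34.5104) (81, 41.7333) (81, 76.3844)]  |A|=1250.1329
7. ⊥bis P5·P6 via (30.93,33.84): [(27.4684, 48.7206) (43.9782, 34.5104) (81, 41.7333) (81, 76.3844)]  |A|=1250.1329
8. canonical 4-gon: [(27.4684, 48.7206) (43.9782, 34.5104) (81, 41.7333) (81, 76.3844)]
9. shoelace: 1250.1329

Area of P5's cell: 1250.1329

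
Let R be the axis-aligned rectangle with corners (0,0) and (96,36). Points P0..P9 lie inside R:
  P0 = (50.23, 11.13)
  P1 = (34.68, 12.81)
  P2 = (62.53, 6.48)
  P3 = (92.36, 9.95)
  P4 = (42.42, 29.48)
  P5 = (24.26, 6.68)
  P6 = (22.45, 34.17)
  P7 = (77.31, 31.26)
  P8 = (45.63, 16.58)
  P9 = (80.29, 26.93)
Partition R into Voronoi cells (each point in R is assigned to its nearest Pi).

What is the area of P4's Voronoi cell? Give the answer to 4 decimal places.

Area of P4's cell: 334.8784

1. box [0,96]×[0,36]: [(0, 0) (96, 0) (96, 36) (0, 36)]
2. ⊥bis P4·P0 via (46.325,20.305): [(0, 0.5885) (83.2012, 36) (0, 36)]  |A|=1473.141
3. ⊥bis P4·P1 via (38.55,21.145): [(43.2124, 18.9802) (83.2012, 36) (6.5561, 36)]  |A|=652.2413
4. ⊥bis P4·P2 via (52.475,17.98): [(43.2124, 18.9802) (63.4893, 27.6104) (73.0846, 36) (6.5561, 36)]  |A|=609.8042
5. ⊥bis P4·P3 via (67.39,19.715): [(43.2124, 18.9802) (63.4893, 27.6104) (73.0846, 36) (6.5561, 36)]  |A|=609.8042
6. ⊥bis P4·P5 via (33.34,18.08): [(16.831, 31.2293) (43.2124, 18.9802) (63.4893, 27.6104) (73.0846, 36) (10.8413, 36)]  |A|=599.5825
7. ⊥bis P4·P6 via (32.435,31.825): [(30.7746, 24.7552) (43.2124, 18.9802) (63.4893, 27.6104) (73.0846, 36) (33.4155, 36)]  |A|=458.7893
8. ⊥bis P4·P7 via (59.865,30.37): [(30.7746, 24.7552) (43.2124, 18.9802) (60.0798, 26.1592) (59.5778, 36) (33.4155, 36)]  |A|=384.99
9. ⊥bis P4·P8 via (44.025,23.03): [(30.7746, 24.7552) (37.8172, 21.4853) (60.0362, 27.0142) (59.5778, 36) (33.4155, 36)]  |A|=334.8784
10. ⊥bis P4·P9 via (61.355,28.205): [(30.7746, 24.7552) (37.8172, 21.4853) (60.0362, 27.0142) (59.5778, 36) (33.4155, 36)]  |A|=334.8784
11. canonical 5-gon: [(30.7746, 24.7552) (37.8172, 21.4853) (60.0362, 27.0142) (59.5778, 36) (33.4155, 36)]
12. shoelace: 334.8784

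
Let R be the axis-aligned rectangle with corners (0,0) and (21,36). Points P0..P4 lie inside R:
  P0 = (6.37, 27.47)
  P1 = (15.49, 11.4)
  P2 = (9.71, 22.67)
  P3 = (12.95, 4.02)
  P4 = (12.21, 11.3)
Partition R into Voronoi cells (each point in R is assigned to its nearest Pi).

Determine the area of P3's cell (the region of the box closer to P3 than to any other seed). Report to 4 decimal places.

1. box [0,21]×[0,36]: [(0, 0) (21, 0) (21, 36) (0, 36)]
2. ⊥bis P3·P0 via (9.66,15.745): [(0, 13.0344) (0, 0) (21, 0) (21, 18.927)]  |A|=335.5947
3. ⊥bis P3·P1 via (14.22,7.71): [(0, 12.6041) (0, 0) (21, 0) (21, 5.3765)]  |A|=188.7968
4. ⊥bis P3·P2 via (11.33,13.345): [(2.3701, 11.7884) (0, 11.3767) (0, 0) (21, 0) (21, 5.3765)]  |A|=187.3422
5. ⊥bis P3·P4 via (12.58,7.66): [(13.9582, 7.8001) (0, 6.3813) (0, 0) (21, 0) (21, 5.3765)]  |A|=145.3666
6. canonical 5-gon: [(13.9582, 7.8001) (0, 6.3813) (0, 0) (21, 0) (21, 5.3765)]
7. shoelace: 145.3666

Area of P3's cell: 145.3666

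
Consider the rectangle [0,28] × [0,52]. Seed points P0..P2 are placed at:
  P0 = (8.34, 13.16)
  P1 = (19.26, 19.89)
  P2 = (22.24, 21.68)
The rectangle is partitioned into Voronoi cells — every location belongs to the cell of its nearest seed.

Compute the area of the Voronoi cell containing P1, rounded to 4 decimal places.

1. box [0,28]×[0,52]: [(0, 0) (28, 0) (28, 52) (0, 52)]
2. ⊥bis P1·P0 via (13.8,16.525): [(0, 38.9167) (23.9844, 0) (28, 0) (28, 52) (0, 52)]  |A|=989.3041
3. ⊥bis P1·P2 via (20.75,20.785): [(0, 38.9167) (23.9844, 0) (28, 0) (28, 8.7152) (2.0001, 52) (0, 52)]  |A|=426.6024
4. canonical 6-gon: [(0, 38.9167) (23.9844, 0) (28, 0) (28, 8.7152) (2.0001, 52) (0, 52)]
5. shoelace: 426.6024

Area of P1's cell: 426.6024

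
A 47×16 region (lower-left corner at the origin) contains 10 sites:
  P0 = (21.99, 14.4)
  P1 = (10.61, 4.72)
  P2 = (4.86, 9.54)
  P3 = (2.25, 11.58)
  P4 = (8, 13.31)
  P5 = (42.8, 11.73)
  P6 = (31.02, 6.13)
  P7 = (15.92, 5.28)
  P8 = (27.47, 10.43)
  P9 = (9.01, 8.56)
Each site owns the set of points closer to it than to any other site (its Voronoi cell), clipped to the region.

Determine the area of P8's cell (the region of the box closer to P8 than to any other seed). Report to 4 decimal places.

1. box [0,47]×[0,16]: [(0, 0) (47, 0) (47, 16) (0, 16)]
2. ⊥bis P8·P0 via (24.73,12.415): [(15.7359, 0) (47, 0) (47, 16) (27.3272, 16)]  |A|=407.4953
3. ⊥bis P8·P1 via (19.04,7.575): [(19.7356, 5.521) (21.6054, 0) (47, 0) (47, 16) (27.3272, 16)]  |A|=391.2925
4. ⊥bis P8·P2 via (16.165,9.985): [(19.7356, 5.521) (21.6054, 0) (47, 0) (47, 16) (27.3272, 16)]  |A|=391.2925
5. ⊥bis P8·P3 via (14.86,11.005): [(19.7356, 5.521) (21.6054, 0) (47, 0) (47, 16) (27.3272, 16)]  |A|=391.2925
6. ⊥bis P8·P4 via (17.735,11.87): [(19.7356, 5.521) (21.6054, 0) (47, 0) (47, 16) (27.3272, 16)]  |A|=391.2925
7. ⊥bis P8·P5 via (35.135,11.08): [(19.7356, 5.521) (21.6054, 0) (36.0746, 0) (34.7178, 16) (27.3272, 16)]  |A|=205.6315
8. ⊥bis P8·P6 via (29.245,8.28): [(19.7356, 5.521) (21.0833, 1.5418) (34.9715, 13.0077) (34.7178, 16) (27.3272, 16)]  |A|=97.826
9. ⊥bis P8·P7 via (21.695,7.855): [(21.5927, 8.0844) (23.588, 3.6096) (34.9715, 13.0077) (34.7178, 16) (27.3272, 16)]  |A|=84.737
10. ⊥bis P8·P9 via (18.24,9.495): [(21.5927, 8.0844) (23.588, 3.6096) (34.9715, 13.0077) (34.7178, 16) (27.3272, 16)]  |A|=84.737
11. canonical 5-gon: [(21.5927, 8.0844) (23.588, 3.6096) (34.9715, 13.0077) (34.7178, 16) (27.3272, 16)]
12. shoelace: 84.737

Area of P8's cell: 84.7370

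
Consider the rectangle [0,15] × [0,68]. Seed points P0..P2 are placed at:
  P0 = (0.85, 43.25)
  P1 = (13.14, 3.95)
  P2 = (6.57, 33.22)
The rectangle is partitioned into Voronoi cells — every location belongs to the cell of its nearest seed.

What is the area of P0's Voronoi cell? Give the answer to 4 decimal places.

Area of P0's cell: 414.0541

1. box [0,15]×[0,68]: [(0, 0) (15, 0) (15, 68) (0, 68)]
2. ⊥bis P0·P1 via (6.995,23.6): [(0, 21.4125) (15, 26.1033) (15, 68) (0, 68)]  |A|=663.6311
3. ⊥bis P0·P2 via (3.71,38.235): [(0, 36.1192) (15, 44.6736) (15, 68) (0, 68)]  |A|=414.0541
4. canonical 4-gon: [(0, 36.1192) (15, 44.6736) (15, 68) (0, 68)]
5. shoelace: 414.0541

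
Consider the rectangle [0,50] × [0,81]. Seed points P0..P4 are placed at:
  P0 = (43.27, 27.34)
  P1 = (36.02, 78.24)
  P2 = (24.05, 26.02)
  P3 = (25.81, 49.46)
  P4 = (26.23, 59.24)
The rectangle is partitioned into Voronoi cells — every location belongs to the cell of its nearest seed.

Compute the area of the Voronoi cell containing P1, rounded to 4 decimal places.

1. box [0,50]×[0,81]: [(0, 0) (50, 0) (50, 81) (0, 81)]
2. ⊥bis P1·P0 via (39.645,52.79): [(0, 47.1431) (50, 54.2649) (50, 81) (0, 81)]  |A|=1514.7989
3. ⊥bis P1·P2 via (30.035,52.13): [(0, 59.0147) (31.9422, 51.6928) (50, 54.2649) (50, 81) (0, 81)]  |A|=1325.1969
4. ⊥bis P1·P3 via (30.915,63.85): [(0, 74.8174) (50, 57.0794) (50, 81) (0, 81)]  |A|=752.5797
5. ⊥bis P1·P4 via (31.125,68.74): [(50, 59.0144) (50, 81) (7.3313, 81)]  |A|=469.048
6. canonical 3-gon: [(50, 59.0144) (50, 81) (7.3313, 81)]
7. shoelace: 469.048

Area of P1's cell: 469.0480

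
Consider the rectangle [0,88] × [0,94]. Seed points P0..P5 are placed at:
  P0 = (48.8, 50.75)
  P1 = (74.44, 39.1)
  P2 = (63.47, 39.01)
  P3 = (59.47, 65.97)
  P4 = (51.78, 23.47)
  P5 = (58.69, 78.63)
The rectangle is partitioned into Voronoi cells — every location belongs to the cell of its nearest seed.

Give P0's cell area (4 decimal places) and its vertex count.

Area of P0's cell: 2142.4568 (5 vertices)

1. box [0,88]×[0,94]: [(0, 0) (88, 0) (88, 94) (0, 94)]
2. ⊥bis P0·P1 via (61.62,44.925): [(0, 0) (41.2075, 0) (83.9181, 94) (0, 94)]  |A|=5880.9045
3. ⊥bis P0·P2 via (56.135,44.88): [(0, 0) (20.2188, 0) (68.7776, 60.6779) (83.9181, 94) (0, 94)]  |A|=5244.1283
4. ⊥bis P0·P3 via (54.135,58.36): [(0, 0) (20.2188, 0) (62.3268, 52.6171) (3.2971, 94) (0, 94)]  |A|=3529.5075
5. ⊥bis P0·P4 via (50.29,37.11): [(0, 31.6164) (49.8811, 37.0653) (62.3268, 52.6171) (3.2971, 94) (0, 94)]  |A|=2366.2677
6. ⊥bis P0·P5 via (53.745,64.69): [(0, 83.7552) (0, 31.6164) (49.8811, 37.0653) (62.3268, 52.6171) (36.2564, 70.8938)]  |A|=2142.4568
7. canonical 5-gon: [(0, 83.7552) (0, 31.6164) (49.8811, 37.0653) (62.3268, 52.6171) (36.2564, 70.8938)]
8. shoelace: 2142.4568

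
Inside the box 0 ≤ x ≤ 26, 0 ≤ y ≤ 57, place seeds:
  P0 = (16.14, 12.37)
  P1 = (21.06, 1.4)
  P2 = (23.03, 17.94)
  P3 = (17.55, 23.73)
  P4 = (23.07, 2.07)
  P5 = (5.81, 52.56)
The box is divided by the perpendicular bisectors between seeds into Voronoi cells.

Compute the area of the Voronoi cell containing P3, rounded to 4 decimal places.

1. box [0,26]×[0,57]: [(0, 0) (26, 0) (26, 57) (0, 57)]
2. ⊥bis P3·P0 via (16.845,18.05): [(0, 20.1408) (26, 16.9137) (26, 57) (0, 57)]  |A|=1000.2918
3. ⊥bis P3·P1 via (19.305,12.565): [(0, 20.1408) (26, 16.9137) (26, 57) (0, 57)]  |A|=1000.2918
4. ⊥bis P3·P2 via (20.29,20.835): [(0, 20.1408) (17.2892, 17.9949) (26, 26.2393) (26, 57) (0, 57)]  |A|=959.675
5. ⊥bis P3·P4 via (20.31,12.9): [(0, 20.1408) (17.2892, 17.9949) (26, 26.2393) (26, 57) (0, 57)]  |A|=959.675
6. ⊥bis P3·P5 via (11.68,38.145): [(0, 33.3887) (0, 20.1408) (17.2892, 17.9949) (26, 26.2393) (26, 43.9763)]  |A|=483.4207
7. canonical 5-gon: [(0, 33.3887) (0, 20.1408) (17.2892, 17.9949) (26, 26.2393) (26, 43.9763)]
8. shoelace: 483.4207

Area of P3's cell: 483.4207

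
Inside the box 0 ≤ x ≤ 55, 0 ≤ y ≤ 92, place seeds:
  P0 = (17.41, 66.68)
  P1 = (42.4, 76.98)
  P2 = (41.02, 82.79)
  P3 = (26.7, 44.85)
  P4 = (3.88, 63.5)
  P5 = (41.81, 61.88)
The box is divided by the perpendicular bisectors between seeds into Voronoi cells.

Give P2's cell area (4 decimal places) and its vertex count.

Area of P2's cell: 410.2485 (4 vertices)

1. box [0,55]×[0,92]: [(0, 0) (55, 0) (55, 92) (0, 92)]
2. ⊥bis P2·P0 via (29.215,74.735): [(55, 36.9458) (55, 92) (17.4344, 92)]  |A|=1034.0709
3. ⊥bis P2·P1 via (41.71,79.885): [(27.9337, 76.6128) (55, 83.0417) (55, 92) (17.4344, 92)]  |A|=410.2485
4. ⊥bis P2·P3 via (33.86,63.82): [(27.9337, 76.6128) (55, 83.0417) (55, 92) (17.4344, 92)]  |A|=410.2485
5. ⊥bis P2·P4 via (22.45,73.145): [(27.9337, 76.6128) (55, 83.0417) (55, 92) (17.4344, 92)]  |A|=410.2485
6. ⊥bis P2·P5 via (41.415,72.335): [(27.9337, 76.6128) (55, 83.0417) (55, 92) (17.4344, 92)]  |A|=410.2485
7. canonical 4-gon: [(27.9337, 76.6128) (55, 83.0417) (55, 92) (17.4344, 92)]
8. shoelace: 410.2485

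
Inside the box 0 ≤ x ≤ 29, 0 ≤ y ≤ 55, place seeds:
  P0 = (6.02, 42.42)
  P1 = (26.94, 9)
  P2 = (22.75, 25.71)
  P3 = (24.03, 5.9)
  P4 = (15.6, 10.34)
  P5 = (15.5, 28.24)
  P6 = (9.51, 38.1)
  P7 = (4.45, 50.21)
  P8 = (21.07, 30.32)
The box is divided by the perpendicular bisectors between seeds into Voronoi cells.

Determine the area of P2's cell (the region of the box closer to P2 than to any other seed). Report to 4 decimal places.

Area of P2's cell: 123.7521

1. box [0,29]×[0,55]: [(0, 0) (29, 0) (29, 55) (0, 55)]
2. ⊥bis P2·P0 via (14.385,34.065): [(0, 19.6628) (0, 0) (29, 0) (29, 48.6975)]  |A|=991.224
3. ⊥bis P2·P1 via (24.845,17.355): [(0, 19.6628) (0, 11.1252) (29, 18.3969) (29, 48.6975)]  |A|=563.1547
4. ⊥bis P2·P3 via (23.39,15.805): [(0, 19.6628) (0, 14.2937) (17.0228, 15.3936) (29, 18.3969) (29, 48.6975)]  |A|=536.1862
5. ⊥bis P2·P4 via (19.175,18.025): [(4.9661, 24.6349) (22.0967, 16.6659) (29, 18.3969) (29, 48.6975)]  |A|=406.4535
6. ⊥bis P2·P5 via (19.125,26.975): [(25.4732, 45.1665) (16.4449, 19.295) (22.0967, 16.6659) (29, 18.3969) (29, 48.6975)]  |A|=233.8619
7. ⊥bis P2·P6 via (16.13,31.905): [(23.6494, 39.9403) (16.4449, 19.295) (22.0967, 16.6659) (29, 18.3969) (29, 45.6579)]  |A|=219.7342
8. ⊥bis P2·P7 via (13.6,37.96): [(23.6494, 39.9403) (16.4449, 19.295) (22.0967, 16.6659) (29, 18.3969) (29, 45.6579)]  |A|=219.7342
9. ⊥bis P2·P8 via (21.91,28.015): [(19.135, 27.0037) (16.4449, 19.295) (22.0967, 16.6659) (29, 18.3969) (29, 30.5988)]  |A|=123.7521
10. canonical 5-gon: [(19.135, 27.0037) (16.4449, 19.295) (22.0967, 16.6659) (29, 18.3969) (29, 30.5988)]
11. shoelace: 123.7521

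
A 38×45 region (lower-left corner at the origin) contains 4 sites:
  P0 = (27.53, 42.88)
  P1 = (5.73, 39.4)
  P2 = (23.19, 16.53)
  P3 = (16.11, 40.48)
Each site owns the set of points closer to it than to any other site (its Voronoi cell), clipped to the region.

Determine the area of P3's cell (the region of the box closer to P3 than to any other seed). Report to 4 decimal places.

1. box [0,38]×[0,45]: [(0, 0) (38, 0) (38, 45) (0, 45)]
2. ⊥bis P3·P0 via (21.82,41.68): [(0, 0) (30.5794, 0) (21.1223, 45) (0, 45)]  |A|=1163.287
3. ⊥bis P3·P1 via (10.92,39.94): [(15.0756, 0) (30.5794, 0) (21.1223, 45) (10.3935, 45)]  |A|=590.2315
4. ⊥bis P3·P2 via (19.65,28.505): [(12.3348, 26.3425) (24.2999, 29.8796) (21.1223, 45) (10.3935, 45)]  |A|=196.1648
5. canonical 4-gon: [(12.3348, 26.3425) (24.2999, 29.8796) (21.1223, 45) (10.3935, 45)]
6. shoelace: 196.1648

Area of P3's cell: 196.1648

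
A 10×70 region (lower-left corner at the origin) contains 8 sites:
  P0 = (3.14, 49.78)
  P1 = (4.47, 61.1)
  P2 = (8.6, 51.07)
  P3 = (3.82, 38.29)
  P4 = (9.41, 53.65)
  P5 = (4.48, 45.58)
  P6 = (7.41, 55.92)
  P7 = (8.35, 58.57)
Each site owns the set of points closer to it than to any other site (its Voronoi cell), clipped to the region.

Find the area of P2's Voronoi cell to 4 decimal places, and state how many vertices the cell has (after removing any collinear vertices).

Area of P2's cell: 22.6087 (5 vertices)

1. box [0,10]×[0,70]: [(0, 0) (10, 0) (10, 70) (0, 70)]
2. ⊥bis P2·P0 via (5.87,50.425): [(10, 32.9445) (10, 70) (1.2451, 70)]  |A|=162.2078
3. ⊥bis P2·P1 via (6.535,56.085): [(4.7103, 55.3336) (10, 32.9445) (10, 57.5118)]  |A|=64.977
4. ⊥bis P2·P3 via (6.21,44.68): [(4.7103, 55.3336) (7.3259, 44.2626) (10, 43.2625) (10, 57.5118)]  |A|=51.1817
5. ⊥bis P2·P4 via (9.005,52.36): [(5.125, 53.5781) (7.3259, 44.2626) (10, 43.2625) (10, 52.0476)]  |A|=32.7682
6. ⊥bis P2·P5 via (6.54,48.325): [(5.125, 53.5781) (6.3287, 48.4836) (10, 45.7284) (10, 52.0476)]  |A|=23.0966
7. ⊥bis P2·P6 via (8.005,53.495): [(6.537, 53.1348) (5.3014, 52.8316) (6.3287, 48.4836) (10, 45.7284) (10, 52.0476)]  |A|=22.6087
8. ⊥bis P2·P7 via (8.475,54.82): [(6.537, 53.1348) (5.3014, 52.8316) (6.3287, 48.4836) (10, 45.7284) (10, 52.0476)]  |A|=22.6087
9. canonical 5-gon: [(6.537, 53.1348) (5.3014, 52.8316) (6.3287, 48.4836) (10, 45.7284) (10, 52.0476)]
10. shoelace: 22.6087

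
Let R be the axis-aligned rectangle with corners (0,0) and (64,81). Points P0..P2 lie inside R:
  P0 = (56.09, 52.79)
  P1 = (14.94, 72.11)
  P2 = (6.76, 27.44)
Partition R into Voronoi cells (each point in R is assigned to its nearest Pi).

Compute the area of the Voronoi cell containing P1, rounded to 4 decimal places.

1. box [0,64]×[0,81]: [(0, 0) (64, 0) (64, 81) (0, 81)]
2. ⊥bis P1·P0 via (35.515,62.45): [(0, 0) (6.1946, 0) (44.2243, 81) (0, 81)]  |A|=2041.9642
3. ⊥bis P1·P2 via (10.85,49.775): [(0, 51.7619) (28.0825, 46.6194) (44.2243, 81) (0, 81)]  |A|=1170.7688
4. canonical 4-gon: [(0, 51.7619) (28.0825, 46.6194) (44.2243, 81) (0, 81)]
5. shoelace: 1170.7688

Area of P1's cell: 1170.7688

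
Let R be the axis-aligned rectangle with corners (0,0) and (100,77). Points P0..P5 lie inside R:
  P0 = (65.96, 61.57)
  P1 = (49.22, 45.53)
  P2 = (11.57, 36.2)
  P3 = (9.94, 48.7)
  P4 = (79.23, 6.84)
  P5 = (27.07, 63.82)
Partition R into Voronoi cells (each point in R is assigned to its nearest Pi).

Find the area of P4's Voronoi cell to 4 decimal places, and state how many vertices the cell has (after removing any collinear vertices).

Area of P4's cell: 1696.2693 (5 vertices)

1. box [0,100]×[0,77]: [(0, 0) (100, 0) (100, 77) (0, 77)]
2. ⊥bis P4·P0 via (72.595,34.205): [(0, 16.6034) (0, 0) (100, 0) (100, 40.8497)]  |A|=2872.6549
3. ⊥bis P4·P1 via (64.225,26.185): [(75.4604, 34.8997) (30.4663, 0) (100, 0) (100, 40.8497)]  |A|=1714.5719
4. ⊥bis P4·P2 via (45.4,21.52): [(75.4604, 34.8997) (38.9005, 6.542) (36.0617, 0) (100, 0) (100, 40.8497)]  |A|=1696.2693
5. ⊥bis P4·P3 via (44.585,27.77): [(75.4604, 34.8997) (38.9005, 6.542) (36.0617, 0) (100, 0) (100, 40.8497)]  |A|=1696.2693
6. ⊥bis P4·P5 via (53.15,35.33): [(75.4604, 34.8997) (38.9005, 6.542) (36.0617, 0) (100, 0) (100, 40.8497)]  |A|=1696.2693
7. canonical 5-gon: [(75.4604, 34.8997) (38.9005, 6.542) (36.0617, 0) (100, 0) (100, 40.8497)]
8. shoelace: 1696.2693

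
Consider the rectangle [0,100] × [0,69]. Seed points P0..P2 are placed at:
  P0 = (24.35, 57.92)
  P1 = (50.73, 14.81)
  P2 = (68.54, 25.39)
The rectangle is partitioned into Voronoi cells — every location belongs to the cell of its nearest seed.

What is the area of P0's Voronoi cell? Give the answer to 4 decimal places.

Area of P0's cell: 2197.8536

1. box [0,100]×[0,69]: [(0, 0) (100, 0) (100, 69) (0, 69)]
2. ⊥bis P0·P1 via (37.54,36.365): [(0, 13.3934) (90.8719, 69) (0, 69)]  |A|=2526.5375
3. ⊥bis P0·P2 via (46.445,41.655): [(0, 13.3934) (46.6582, 41.9447) (66.5747, 69) (0, 69)]  |A|=2197.8536
4. canonical 4-gon: [(0, 13.3934) (46.6582, 41.9447) (66.5747, 69) (0, 69)]
5. shoelace: 2197.8536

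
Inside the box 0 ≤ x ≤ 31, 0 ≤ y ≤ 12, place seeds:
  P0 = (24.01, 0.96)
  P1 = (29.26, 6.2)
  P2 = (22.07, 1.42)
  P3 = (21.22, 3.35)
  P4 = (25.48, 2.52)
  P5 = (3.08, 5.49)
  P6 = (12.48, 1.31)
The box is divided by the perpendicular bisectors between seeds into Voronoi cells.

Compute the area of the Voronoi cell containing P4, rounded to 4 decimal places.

Area of P4's cell: 27.4265

1. box [0,31]×[0,12]: [(0, 0) (31, 0) (31, 12) (0, 12)]
2. ⊥bis P4·P0 via (24.745,1.74): [(26.5915, 0) (31, 0) (31, 12) (13.8568, 12)]  |A|=129.3098
3. ⊥bis P4·P1 via (27.37,4.36): [(26.5915, 0) (31, 0) (31, 0.6314) (19.9321, 12) (13.8568, 12)]  |A|=66.3964
4. ⊥bis P4·P2 via (23.775,1.97): [(23.458, 2.9528) (26.5915, 0) (31, 0) (31, 0.6314) (20.8405, 11.0669)]  |A|=36.4499
5. ⊥bis P4·P3 via (23.35,2.935): [(23.3928, 3.1548) (23.458, 2.9528) (26.5915, 0) (31, 0) (31, 0.6314) (24.2517, 7.563)]  |A|=27.4265
6. ⊥bis P4·P5 via (14.28,4.005): [(23.3928, 3.1548) (23.458, 2.9528) (26.5915, 0) (31, 0) (31, 0.6314) (24.2517, 7.563)]  |A|=27.4265
7. ⊥bis P4·P6 via (18.98,1.915): [(23.3928, 3.1548) (23.458, 2.9528) (26.5915, 0) (31, 0) (31, 0.6314) (24.2517, 7.563)]  |A|=27.4265
8. canonical 6-gon: [(23.3928, 3.1548) (23.458, 2.9528) (26.5915, 0) (31, 0) (31, 0.6314) (24.2517, 7.563)]
9. shoelace: 27.4265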